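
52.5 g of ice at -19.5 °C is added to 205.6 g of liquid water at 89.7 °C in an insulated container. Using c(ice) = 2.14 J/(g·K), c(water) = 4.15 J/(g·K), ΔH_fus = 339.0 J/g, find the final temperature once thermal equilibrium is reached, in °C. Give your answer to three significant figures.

T_f = 52.8 °C

Heat to bring ice to 0 °C and melt it: q₁ = 52.5×2.14×19.5 + 52.5×339.0 = 19988 J
Heat the water can supply cooling to 0 °C: 205.6×4.15×89.7 = 76535.6 J > q₁, so all ice melts.
Energy balance: 205.6×4.15×(89.7 − T) = 19988 + 52.5×4.15×(T − 0)
853.24(89.7 − T) = 19988 + 217.875 T
76535.6 − 19988 = 1071.115 T
T = 56547.6 / 1071.115 = 52.79 °C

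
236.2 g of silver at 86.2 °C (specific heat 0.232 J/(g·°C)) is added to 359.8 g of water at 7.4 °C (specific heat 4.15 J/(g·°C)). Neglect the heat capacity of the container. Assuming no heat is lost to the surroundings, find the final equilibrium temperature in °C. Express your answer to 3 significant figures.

Heat lost by silver = heat gained by water.
(236.2)(0.232)(86.2 − T) = (359.8)(4.15)(T − 7.4)
54.7984 (86.2 − T) = 1493.17 (T − 7.4)
4723.6 − 54.7984 T = 1493.17 T − 11049
15772.6 = 1547.9684 T
T = 10.19 °C

T_f = 10.2 °C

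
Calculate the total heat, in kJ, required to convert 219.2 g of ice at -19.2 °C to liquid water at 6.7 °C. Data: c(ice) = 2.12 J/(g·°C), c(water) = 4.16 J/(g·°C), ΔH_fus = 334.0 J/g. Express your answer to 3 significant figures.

q = 88.2 kJ

q1 (heat ice -19.2→0.0 °C): 219.2 × 2.12 × 19.2 = 8922 J
q2 (melt at 0 °C): 219.2 × 334.0 = 73213 J
q3 (heat water 0.0→6.7 °C): 219.2 × 4.16 × 6.7 = 6110 J
Total: 8922 + 73213 + 6110 = 88245 J = 88.2 kJ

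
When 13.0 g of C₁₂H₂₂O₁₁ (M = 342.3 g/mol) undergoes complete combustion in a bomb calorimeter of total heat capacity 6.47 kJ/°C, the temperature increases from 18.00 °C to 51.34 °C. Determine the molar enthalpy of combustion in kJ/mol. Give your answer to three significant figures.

ΔT = 51.34 − 18.00 = 33.34 °C
q_cal = C_cal × ΔT = 6.47 × 33.34 = 215.7098 kJ
n = 13.0 / 342.3 = 0.03798 mol
q_rxn = −q_cal = -215.7098 kJ
ΔH = -215.7098 / 0.03798 = -5680 kJ/mol

ΔH = -5680 kJ/mol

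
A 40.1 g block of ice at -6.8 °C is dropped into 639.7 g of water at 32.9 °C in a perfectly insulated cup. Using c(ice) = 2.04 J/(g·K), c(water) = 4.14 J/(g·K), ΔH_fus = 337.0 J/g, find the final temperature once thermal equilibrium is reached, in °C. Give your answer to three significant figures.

T_f = 26.0 °C

Heat to bring ice to 0 °C and melt it: q₁ = 40.1×2.04×6.8 + 40.1×337.0 = 14070 J
Heat the water can supply cooling to 0 °C: 639.7×4.14×32.9 = 87131.0 J > q₁, so all ice melts.
Energy balance: 639.7×4.14×(32.9 − T) = 14070 + 40.1×4.14×(T − 0)
2648.358(32.9 − T) = 14070 + 166.014 T
87131.0 − 14070 = 2814.372 T
T = 73061.0 / 2814.372 = 25.96 °C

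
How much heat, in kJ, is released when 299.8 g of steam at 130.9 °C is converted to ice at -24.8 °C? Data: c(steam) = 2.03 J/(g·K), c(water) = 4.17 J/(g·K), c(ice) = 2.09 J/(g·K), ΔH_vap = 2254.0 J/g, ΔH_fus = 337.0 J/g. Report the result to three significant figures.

q = 936 kJ

q1 (cool steam 130.9→100 °C): 299.8 × 2.03 × 30.9 = 18806 J
q2 (condense at 100 °C): 299.8 × 2254.0 = 675749 J
q3 (cool water 100→0 °C): 299.8 × 4.17 × 100.0 = 125017 J
q4 (freeze at 0 °C): 299.8 × 337.0 = 101033 J
q5 (cool ice 0→-24.8 °C): 299.8 × 2.09 × 24.8 = 15539 J
Total: 18806 + 675749 + 125017 + 101033 + 15539 = 936144 J = 936 kJ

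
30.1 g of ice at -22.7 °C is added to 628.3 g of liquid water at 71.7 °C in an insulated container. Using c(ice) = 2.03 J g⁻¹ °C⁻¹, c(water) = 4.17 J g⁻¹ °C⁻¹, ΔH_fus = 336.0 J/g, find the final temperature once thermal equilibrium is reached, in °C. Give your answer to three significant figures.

T_f = 64.2 °C

Heat to bring ice to 0 °C and melt it: q₁ = 30.1×2.03×22.7 + 30.1×336.0 = 11501 J
Heat the water can supply cooling to 0 °C: 628.3×4.17×71.7 = 187855 J > q₁, so all ice melts.
Energy balance: 628.3×4.17×(71.7 − T) = 11501 + 30.1×4.17×(T − 0)
2620.011(71.7 − T) = 11501 + 125.517 T
187855 − 11501 = 2745.528 T
T = 176354 / 2745.528 = 64.23 °C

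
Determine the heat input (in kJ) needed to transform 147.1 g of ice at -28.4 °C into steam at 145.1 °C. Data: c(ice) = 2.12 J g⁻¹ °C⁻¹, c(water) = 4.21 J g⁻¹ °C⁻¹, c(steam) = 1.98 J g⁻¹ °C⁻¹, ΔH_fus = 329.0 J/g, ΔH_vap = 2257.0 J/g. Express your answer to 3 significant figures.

q = 464 kJ

q1 (heat ice -28.4→0.0 °C): 147.1 × 2.12 × 28.4 = 8857 J
q2 (melt at 0 °C): 147.1 × 329.0 = 48396 J
q3 (heat water 0.0→100.0 °C): 147.1 × 4.21 × 100.0 = 61929 J
q4 (vaporize at 100 °C): 147.1 × 2257.0 = 332005 J
q5 (heat steam 100.0→145.1 °C): 147.1 × 1.98 × 45.1 = 13136 J
Total: 8857 + 48396 + 61929 + 332005 + 13136 = 464323 J = 464 kJ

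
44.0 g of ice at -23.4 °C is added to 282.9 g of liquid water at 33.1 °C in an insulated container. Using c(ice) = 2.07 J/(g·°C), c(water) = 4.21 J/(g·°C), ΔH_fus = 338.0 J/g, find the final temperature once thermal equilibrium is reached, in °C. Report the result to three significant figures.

T_f = 16.3 °C

Heat to bring ice to 0 °C and melt it: q₁ = 44.0×2.07×23.4 + 44.0×338.0 = 17003 J
Heat the water can supply cooling to 0 °C: 282.9×4.21×33.1 = 39422.4 J > q₁, so all ice melts.
Energy balance: 282.9×4.21×(33.1 − T) = 17003 + 44.0×4.21×(T − 0)
1191.009(33.1 − T) = 17003 + 185.24 T
39422.4 − 17003 = 1376.249 T
T = 22419.4 / 1376.249 = 16.29 °C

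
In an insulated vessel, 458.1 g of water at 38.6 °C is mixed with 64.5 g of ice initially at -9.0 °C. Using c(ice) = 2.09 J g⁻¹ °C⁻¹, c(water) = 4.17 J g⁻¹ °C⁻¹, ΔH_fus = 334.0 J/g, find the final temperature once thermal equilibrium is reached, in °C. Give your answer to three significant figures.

Heat to bring ice to 0 °C and melt it: q₁ = 64.5×2.09×9.0 + 64.5×334.0 = 22756 J
Heat the water can supply cooling to 0 °C: 458.1×4.17×38.6 = 73736.7 J > q₁, so all ice melts.
Energy balance: 458.1×4.17×(38.6 − T) = 22756 + 64.5×4.17×(T − 0)
1910.277(38.6 − T) = 22756 + 268.965 T
73736.7 − 22756 = 2179.242 T
T = 50980.7 / 2179.242 = 23.39 °C

T_f = 23.4 °C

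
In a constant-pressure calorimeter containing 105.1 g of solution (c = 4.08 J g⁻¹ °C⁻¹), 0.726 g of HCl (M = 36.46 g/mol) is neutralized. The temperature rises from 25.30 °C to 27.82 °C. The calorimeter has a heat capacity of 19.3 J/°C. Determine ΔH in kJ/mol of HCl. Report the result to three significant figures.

|ΔT| = |27.82 − 25.30| = 2.52 °C
|q_surr| = (105.1 × 4.08 + 19.3) × 2.52 = 448.108 × 2.52 = 1129 J
n(HCl) = 0.726 / 36.46 = 0.01991 mol
Temperature rose, so q_rxn = −|q_surr| = -1.129 kJ
ΔH = q_rxn / n = -56.71 kJ/mol

ΔH = -56.7 kJ/mol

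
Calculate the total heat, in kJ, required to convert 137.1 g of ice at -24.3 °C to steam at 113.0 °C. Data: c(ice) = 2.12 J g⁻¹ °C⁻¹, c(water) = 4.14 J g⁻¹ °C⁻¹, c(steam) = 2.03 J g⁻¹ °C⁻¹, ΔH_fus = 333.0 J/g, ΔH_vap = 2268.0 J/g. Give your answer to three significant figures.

q = 424 kJ

q1 (heat ice -24.3→0.0 °C): 137.1 × 2.12 × 24.3 = 7063 J
q2 (melt at 0 °C): 137.1 × 333.0 = 45654 J
q3 (heat water 0.0→100.0 °C): 137.1 × 4.14 × 100.0 = 56759 J
q4 (vaporize at 100 °C): 137.1 × 2268.0 = 310943 J
q5 (heat steam 100.0→113.0 °C): 137.1 × 2.03 × 13.0 = 3618 J
Total: 7063 + 45654 + 56759 + 310943 + 3618 = 424037 J = 424 kJ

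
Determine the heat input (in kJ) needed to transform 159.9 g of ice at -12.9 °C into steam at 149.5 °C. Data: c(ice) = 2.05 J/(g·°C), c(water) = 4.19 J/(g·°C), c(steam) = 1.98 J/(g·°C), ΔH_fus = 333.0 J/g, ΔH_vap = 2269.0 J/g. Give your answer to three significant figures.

q = 503 kJ

q1 (heat ice -12.9→0.0 °C): 159.9 × 2.05 × 12.9 = 4229 J
q2 (melt at 0 °C): 159.9 × 333.0 = 53247 J
q3 (heat water 0.0→100.0 °C): 159.9 × 4.19 × 100.0 = 66998 J
q4 (vaporize at 100 °C): 159.9 × 2269.0 = 362813 J
q5 (heat steam 100.0→149.5 °C): 159.9 × 1.98 × 49.5 = 15672 J
Total: 4229 + 53247 + 66998 + 362813 + 15672 = 502959 J = 503 kJ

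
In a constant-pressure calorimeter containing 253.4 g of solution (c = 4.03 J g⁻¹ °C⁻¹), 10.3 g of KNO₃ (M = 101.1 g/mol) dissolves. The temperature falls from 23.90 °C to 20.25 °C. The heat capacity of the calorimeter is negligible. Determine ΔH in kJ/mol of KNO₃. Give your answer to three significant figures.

|ΔT| = |20.25 − 23.90| = 3.65 °C
|q_surr| = (253.4 × 4.03) × 3.65 = 1021.202 × 3.65 = 3727 J
n(KNO₃) = 10.3 / 101.1 = 0.1019 mol
Temperature fell, so q_rxn = +|q_surr| = 3.727 kJ
ΔH = q_rxn / n = 36.58 kJ/mol

ΔH = 36.6 kJ/mol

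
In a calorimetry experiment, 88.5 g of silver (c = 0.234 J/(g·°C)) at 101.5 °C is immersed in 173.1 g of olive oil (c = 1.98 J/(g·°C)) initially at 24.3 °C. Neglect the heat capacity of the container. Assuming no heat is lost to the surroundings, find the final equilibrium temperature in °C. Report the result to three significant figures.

Heat lost by silver = heat gained by olive oil.
(88.5)(0.234)(101.5 − T) = (173.1)(1.98)(T − 24.3)
20.709 (101.5 − T) = 342.738 (T − 24.3)
2102.0 − 20.709 T = 342.738 T − 8328.5
10430.5 = 363.447 T
T = 28.70 °C

T_f = 28.7 °C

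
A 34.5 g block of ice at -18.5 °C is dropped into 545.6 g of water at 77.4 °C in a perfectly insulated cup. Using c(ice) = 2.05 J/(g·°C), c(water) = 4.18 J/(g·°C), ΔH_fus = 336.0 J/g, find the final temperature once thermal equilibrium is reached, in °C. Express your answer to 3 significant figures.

Heat to bring ice to 0 °C and melt it: q₁ = 34.5×2.05×18.5 + 34.5×336.0 = 12900 J
Heat the water can supply cooling to 0 °C: 545.6×4.18×77.4 = 176519 J > q₁, so all ice melts.
Energy balance: 545.6×4.18×(77.4 − T) = 12900 + 34.5×4.18×(T − 0)
2280.608(77.4 − T) = 12900 + 144.21 T
176519 − 12900 = 2424.818 T
T = 163619 / 2424.818 = 67.48 °C

T_f = 67.5 °C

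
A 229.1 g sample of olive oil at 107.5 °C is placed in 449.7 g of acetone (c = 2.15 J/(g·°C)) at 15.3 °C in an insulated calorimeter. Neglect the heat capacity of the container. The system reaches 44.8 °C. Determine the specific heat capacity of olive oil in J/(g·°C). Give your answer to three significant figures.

c = 1.99 J/(g·°C)

q_gained = (449.7 × 2.15) × (44.8 − 15.3) = 28520 J
q_lost = 229.1 × c × (107.5 − 44.8) = 14364.57 c
Set equal: c = 28520 / 14364.57 = 1.99 J/(g·°C)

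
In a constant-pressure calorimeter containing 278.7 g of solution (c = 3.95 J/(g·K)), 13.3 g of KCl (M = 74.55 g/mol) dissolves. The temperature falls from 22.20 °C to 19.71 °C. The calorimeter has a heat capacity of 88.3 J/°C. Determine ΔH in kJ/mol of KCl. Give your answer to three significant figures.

|ΔT| = |19.71 − 22.20| = 2.49 °C
|q_surr| = (278.7 × 3.95 + 88.3) × 2.49 = 1189.165 × 2.49 = 2961 J
n(KCl) = 13.3 / 74.55 = 0.1784 mol
Temperature fell, so q_rxn = +|q_surr| = 2.961 kJ
ΔH = q_rxn / n = 16.60 kJ/mol

ΔH = 16.6 kJ/mol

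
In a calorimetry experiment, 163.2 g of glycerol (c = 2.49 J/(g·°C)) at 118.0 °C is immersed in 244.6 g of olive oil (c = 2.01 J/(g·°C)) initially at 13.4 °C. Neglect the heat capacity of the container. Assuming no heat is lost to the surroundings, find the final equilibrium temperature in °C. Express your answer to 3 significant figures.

Heat lost by glycerol = heat gained by olive oil.
(163.2)(2.49)(118.0 − T) = (244.6)(2.01)(T − 13.4)
406.368 (118.0 − T) = 491.646 (T − 13.4)
47951 − 406.368 T = 491.646 T − 6588.1
54539.1 = 898.014 T
T = 60.73 °C

T_f = 60.7 °C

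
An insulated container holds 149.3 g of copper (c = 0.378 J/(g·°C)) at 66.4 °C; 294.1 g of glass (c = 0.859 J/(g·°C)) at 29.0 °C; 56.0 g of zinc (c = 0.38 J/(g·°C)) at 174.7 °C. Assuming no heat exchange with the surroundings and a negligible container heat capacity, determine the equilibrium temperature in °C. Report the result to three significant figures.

T_f = 44.8 °C

Σ mᵢcᵢ(T − Tᵢ) = 0  ⇒  T = Σ mᵢcᵢTᵢ / Σ mᵢcᵢ
Σ mᵢcᵢ = 149.3×0.378 + 294.1×0.859 + 56.0×0.38 = 330.3473
Σ mᵢcᵢTᵢ = 56.4354×66.4 + 252.6319×29.0 + 21.28×174.7 = 14791
T = 14791 / 330.3473 = 44.77 °C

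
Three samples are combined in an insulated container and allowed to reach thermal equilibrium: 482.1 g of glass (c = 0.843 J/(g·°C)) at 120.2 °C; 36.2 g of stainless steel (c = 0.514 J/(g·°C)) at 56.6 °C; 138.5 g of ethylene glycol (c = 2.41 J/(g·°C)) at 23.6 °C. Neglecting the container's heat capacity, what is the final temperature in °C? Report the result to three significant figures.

Σ mᵢcᵢ(T − Tᵢ) = 0  ⇒  T = Σ mᵢcᵢTᵢ / Σ mᵢcᵢ
Σ mᵢcᵢ = 482.1×0.843 + 36.2×0.514 + 138.5×2.41 = 758.8021
Σ mᵢcᵢTᵢ = 406.4103×120.2 + 18.6068×56.6 + 333.785×23.6 = 57781
T = 57781 / 758.8021 = 76.148 °C

T_f = 76.1 °C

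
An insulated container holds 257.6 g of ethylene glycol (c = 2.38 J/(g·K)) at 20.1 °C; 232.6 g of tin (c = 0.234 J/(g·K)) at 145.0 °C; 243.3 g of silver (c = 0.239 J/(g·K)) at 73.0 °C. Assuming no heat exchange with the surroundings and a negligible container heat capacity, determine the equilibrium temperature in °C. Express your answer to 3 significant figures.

Σ mᵢcᵢ(T − Tᵢ) = 0  ⇒  T = Σ mᵢcᵢTᵢ / Σ mᵢcᵢ
Σ mᵢcᵢ = 257.6×2.38 + 232.6×0.234 + 243.3×0.239 = 725.6651
Σ mᵢcᵢTᵢ = 613.088×20.1 + 54.4284×145.0 + 58.1487×73.0 = 24460
T = 24460 / 725.6651 = 33.71 °C

T_f = 33.7 °C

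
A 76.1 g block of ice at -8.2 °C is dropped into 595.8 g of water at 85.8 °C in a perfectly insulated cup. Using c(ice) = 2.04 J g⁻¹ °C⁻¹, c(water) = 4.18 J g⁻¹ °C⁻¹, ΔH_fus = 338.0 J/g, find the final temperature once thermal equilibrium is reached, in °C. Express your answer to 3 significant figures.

Heat to bring ice to 0 °C and melt it: q₁ = 76.1×2.04×8.2 + 76.1×338.0 = 26995 J
Heat the water can supply cooling to 0 °C: 595.8×4.18×85.8 = 213680 J > q₁, so all ice melts.
Energy balance: 595.8×4.18×(85.8 − T) = 26995 + 76.1×4.18×(T − 0)
2490.444(85.8 − T) = 26995 + 318.098 T
213680 − 26995 = 2808.542 T
T = 186685 / 2808.542 = 66.47 °C

T_f = 66.5 °C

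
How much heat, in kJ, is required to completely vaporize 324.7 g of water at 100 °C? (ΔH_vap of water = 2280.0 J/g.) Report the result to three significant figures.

q = 740 kJ

q = m × ΔH_vap = 324.7 × 2280.0 = 740300 J = 740 kJ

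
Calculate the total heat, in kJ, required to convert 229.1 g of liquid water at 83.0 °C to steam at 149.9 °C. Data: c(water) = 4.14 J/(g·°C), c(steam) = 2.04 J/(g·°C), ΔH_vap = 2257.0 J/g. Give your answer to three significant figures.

q = 557 kJ

q1 (heat water 83.0→100.0 °C): 229.1 × 4.14 × 17.0 = 16124 J
q2 (vaporize at 100 °C): 229.1 × 2257.0 = 517079 J
q3 (heat steam 100.0→149.9 °C): 229.1 × 2.04 × 49.9 = 23321 J
Total: 16124 + 517079 + 23321 = 556524 J = 557 kJ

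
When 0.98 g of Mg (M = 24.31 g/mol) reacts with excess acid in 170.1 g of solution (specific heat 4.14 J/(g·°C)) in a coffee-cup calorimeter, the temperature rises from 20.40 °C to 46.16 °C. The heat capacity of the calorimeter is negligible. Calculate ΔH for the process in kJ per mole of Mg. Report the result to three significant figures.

|ΔT| = |46.16 − 20.40| = 25.76 °C
|q_surr| = (170.1 × 4.14) × 25.76 = 704.214 × 25.76 = 18140 J
n(Mg) = 0.98 / 24.31 = 0.04031 mol
Temperature rose, so q_rxn = −|q_surr| = -18.14 kJ
ΔH = q_rxn / n = -450.0 kJ/mol

ΔH = -450 kJ/mol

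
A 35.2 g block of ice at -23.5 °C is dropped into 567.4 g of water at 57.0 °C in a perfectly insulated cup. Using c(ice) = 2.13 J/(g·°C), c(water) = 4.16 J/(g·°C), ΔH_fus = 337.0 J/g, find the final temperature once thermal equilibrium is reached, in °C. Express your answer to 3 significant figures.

Heat to bring ice to 0 °C and melt it: q₁ = 35.2×2.13×23.5 + 35.2×337.0 = 13624 J
Heat the water can supply cooling to 0 °C: 567.4×4.16×57.0 = 134542 J > q₁, so all ice melts.
Energy balance: 567.4×4.16×(57.0 − T) = 13624 + 35.2×4.16×(T − 0)
2360.384(57.0 − T) = 13624 + 146.432 T
134542 − 13624 = 2506.816 T
T = 120918 / 2506.816 = 48.24 °C

T_f = 48.2 °C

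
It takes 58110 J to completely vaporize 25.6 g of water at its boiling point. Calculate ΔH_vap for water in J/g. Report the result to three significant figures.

ΔH_vap = q / m = 58110 / 25.6 = 2270 J/g

ΔH_vap = 2270 J/g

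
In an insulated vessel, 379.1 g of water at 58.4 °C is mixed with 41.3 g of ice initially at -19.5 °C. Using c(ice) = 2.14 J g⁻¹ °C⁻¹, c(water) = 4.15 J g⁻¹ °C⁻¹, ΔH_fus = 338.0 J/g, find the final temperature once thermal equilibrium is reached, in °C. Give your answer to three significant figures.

T_f = 43.7 °C

Heat to bring ice to 0 °C and melt it: q₁ = 41.3×2.14×19.5 + 41.3×338.0 = 15683 J
Heat the water can supply cooling to 0 °C: 379.1×4.15×58.4 = 91878.7 J > q₁, so all ice melts.
Energy balance: 379.1×4.15×(58.4 − T) = 15683 + 41.3×4.15×(T − 0)
1573.265(58.4 − T) = 15683 + 171.395 T
91878.7 − 15683 = 1744.660 T
T = 76195.7 / 1744.660 = 43.67 °C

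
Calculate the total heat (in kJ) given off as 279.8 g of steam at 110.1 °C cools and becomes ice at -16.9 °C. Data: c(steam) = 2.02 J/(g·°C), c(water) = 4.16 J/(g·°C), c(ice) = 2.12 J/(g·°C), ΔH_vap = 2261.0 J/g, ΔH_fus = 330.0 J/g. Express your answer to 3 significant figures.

q = 857 kJ

q1 (cool steam 110.1→100 °C): 279.8 × 2.02 × 10.1 = 5708 J
q2 (condense at 100 °C): 279.8 × 2261.0 = 632628 J
q3 (cool water 100→0 °C): 279.8 × 4.16 × 100.0 = 116397 J
q4 (freeze at 0 °C): 279.8 × 330.0 = 92334 J
q5 (cool ice 0→-16.9 °C): 279.8 × 2.12 × 16.9 = 10025 J
Total: 5708 + 632628 + 116397 + 92334 + 10025 = 857092 J = 857 kJ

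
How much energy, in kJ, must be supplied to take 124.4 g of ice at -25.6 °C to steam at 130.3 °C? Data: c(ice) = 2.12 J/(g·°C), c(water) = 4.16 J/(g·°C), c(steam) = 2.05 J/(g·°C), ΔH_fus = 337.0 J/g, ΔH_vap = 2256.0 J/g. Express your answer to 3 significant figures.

q1 (heat ice -25.6→0.0 °C): 124.4 × 2.12 × 25.6 = 6751 J
q2 (melt at 0 °C): 124.4 × 337.0 = 41923 J
q3 (heat water 0.0→100.0 °C): 124.4 × 4.16 × 100.0 = 51750 J
q4 (vaporize at 100 °C): 124.4 × 2256.0 = 280646 J
q5 (heat steam 100.0→130.3 °C): 124.4 × 2.05 × 30.3 = 7727 J
Total: 6751 + 41923 + 51750 + 280646 + 7727 = 388797 J = 389 kJ

q = 389 kJ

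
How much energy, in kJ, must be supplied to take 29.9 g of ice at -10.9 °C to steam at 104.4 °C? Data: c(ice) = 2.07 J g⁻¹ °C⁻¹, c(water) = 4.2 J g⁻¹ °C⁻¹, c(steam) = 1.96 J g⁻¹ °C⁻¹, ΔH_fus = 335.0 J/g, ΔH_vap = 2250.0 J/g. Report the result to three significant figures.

q1 (heat ice -10.9→0.0 °C): 29.9 × 2.07 × 10.9 = 675 J
q2 (melt at 0 °C): 29.9 × 335.0 = 10017 J
q3 (heat water 0.0→100.0 °C): 29.9 × 4.2 × 100.0 = 12558 J
q4 (vaporize at 100 °C): 29.9 × 2250.0 = 67275 J
q5 (heat steam 100.0→104.4 °C): 29.9 × 1.96 × 4.4 = 258 J
Total: 675 + 10017 + 12558 + 67275 + 258 = 90783 J = 90.8 kJ

q = 90.8 kJ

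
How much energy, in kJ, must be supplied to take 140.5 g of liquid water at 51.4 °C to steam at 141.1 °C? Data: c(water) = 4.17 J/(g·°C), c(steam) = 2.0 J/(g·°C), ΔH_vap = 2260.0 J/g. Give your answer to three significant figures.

q = 358 kJ

q1 (heat water 51.4→100.0 °C): 140.5 × 4.17 × 48.6 = 28474 J
q2 (vaporize at 100 °C): 140.5 × 2260.0 = 317530 J
q3 (heat steam 100.0→141.1 °C): 140.5 × 2.0 × 41.1 = 11549 J
Total: 28474 + 317530 + 11549 = 357553 J = 358 kJ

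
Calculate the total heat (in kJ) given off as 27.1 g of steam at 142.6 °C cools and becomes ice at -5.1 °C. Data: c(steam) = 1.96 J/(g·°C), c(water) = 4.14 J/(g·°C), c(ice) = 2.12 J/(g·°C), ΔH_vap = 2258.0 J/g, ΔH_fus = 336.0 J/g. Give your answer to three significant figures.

q1 (cool steam 142.6→100 °C): 27.1 × 1.96 × 42.6 = 2263 J
q2 (condense at 100 °C): 27.1 × 2258.0 = 61192 J
q3 (cool water 100→0 °C): 27.1 × 4.14 × 100.0 = 11219 J
q4 (freeze at 0 °C): 27.1 × 336.0 = 9106 J
q5 (cool ice 0→-5.1 °C): 27.1 × 2.12 × 5.1 = 293 J
Total: 2263 + 61192 + 11219 + 9106 + 293 = 84073 J = 84.1 kJ

q = 84.1 kJ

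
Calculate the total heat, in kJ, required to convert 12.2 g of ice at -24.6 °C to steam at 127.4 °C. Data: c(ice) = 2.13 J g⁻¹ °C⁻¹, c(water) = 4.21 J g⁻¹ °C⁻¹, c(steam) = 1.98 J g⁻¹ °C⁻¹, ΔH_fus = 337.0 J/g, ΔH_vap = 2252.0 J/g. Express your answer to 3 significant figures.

q1 (heat ice -24.6→0.0 °C): 12.2 × 2.13 × 24.6 = 639 J
q2 (melt at 0 °C): 12.2 × 337.0 = 4111 J
q3 (heat water 0.0→100.0 °C): 12.2 × 4.21 × 100.0 = 5136 J
q4 (vaporize at 100 °C): 12.2 × 2252.0 = 27474 J
q5 (heat steam 100.0→127.4 °C): 12.2 × 1.98 × 27.4 = 662 J
Total: 639 + 4111 + 5136 + 27474 + 662 = 38022 J = 38.0 kJ

q = 38.0 kJ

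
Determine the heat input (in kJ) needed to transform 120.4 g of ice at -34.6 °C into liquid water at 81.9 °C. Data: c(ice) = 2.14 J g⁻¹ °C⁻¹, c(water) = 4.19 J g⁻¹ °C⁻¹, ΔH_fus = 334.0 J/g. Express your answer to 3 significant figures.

q = 90.4 kJ

q1 (heat ice -34.6→0.0 °C): 120.4 × 2.14 × 34.6 = 8915 J
q2 (melt at 0 °C): 120.4 × 334.0 = 40214 J
q3 (heat water 0.0→81.9 °C): 120.4 × 4.19 × 81.9 = 41317 J
Total: 8915 + 40214 + 41317 = 90446 J = 90.4 kJ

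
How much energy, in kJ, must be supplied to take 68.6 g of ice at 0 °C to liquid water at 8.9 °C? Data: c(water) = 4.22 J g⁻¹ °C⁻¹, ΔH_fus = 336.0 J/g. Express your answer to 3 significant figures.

q = 25.6 kJ

q1 (melt at 0 °C): 68.6 × 336.0 = 23050 J
q2 (heat water 0.0→8.9 °C): 68.6 × 4.22 × 8.9 = 2576 J
Total: 23050 + 2576 = 25626 J = 25.6 kJ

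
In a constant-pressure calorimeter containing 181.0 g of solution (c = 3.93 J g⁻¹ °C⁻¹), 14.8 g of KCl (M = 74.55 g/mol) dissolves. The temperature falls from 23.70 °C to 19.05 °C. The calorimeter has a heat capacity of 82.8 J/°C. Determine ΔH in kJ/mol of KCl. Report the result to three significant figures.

|ΔT| = |19.05 − 23.70| = 4.65 °C
|q_surr| = (181.0 × 3.93 + 82.8) × 4.65 = 794.13 × 4.65 = 3693 J
n(KCl) = 14.8 / 74.55 = 0.1985 mol
Temperature fell, so q_rxn = +|q_surr| = 3.693 kJ
ΔH = q_rxn / n = 18.60 kJ/mol

ΔH = 18.6 kJ/mol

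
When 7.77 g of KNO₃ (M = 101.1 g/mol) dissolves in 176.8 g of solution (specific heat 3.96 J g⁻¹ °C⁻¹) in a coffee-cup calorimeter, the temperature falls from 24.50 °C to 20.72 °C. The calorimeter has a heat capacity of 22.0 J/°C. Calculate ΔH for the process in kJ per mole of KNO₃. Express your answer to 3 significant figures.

|ΔT| = |20.72 − 24.50| = 3.78 °C
|q_surr| = (176.8 × 3.96 + 22.0) × 3.78 = 722.128 × 3.78 = 2730 J
n(KNO₃) = 7.77 / 101.1 = 0.07685 mol
Temperature fell, so q_rxn = +|q_surr| = 2.730 kJ
ΔH = q_rxn / n = 35.52 kJ/mol

ΔH = 35.5 kJ/mol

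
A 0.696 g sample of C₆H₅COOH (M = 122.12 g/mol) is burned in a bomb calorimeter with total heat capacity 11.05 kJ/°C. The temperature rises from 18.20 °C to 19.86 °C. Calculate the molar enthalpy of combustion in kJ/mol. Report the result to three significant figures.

ΔT = 19.86 − 18.20 = 1.66 °C
q_cal = C_cal × ΔT = 11.05 × 1.66 = 18.343 kJ
n = 0.696 / 122.12 = 0.005699 mol
q_rxn = −q_cal = -18.343 kJ
ΔH = -18.343 / 0.005699 = -3219 kJ/mol

ΔH = -3220 kJ/mol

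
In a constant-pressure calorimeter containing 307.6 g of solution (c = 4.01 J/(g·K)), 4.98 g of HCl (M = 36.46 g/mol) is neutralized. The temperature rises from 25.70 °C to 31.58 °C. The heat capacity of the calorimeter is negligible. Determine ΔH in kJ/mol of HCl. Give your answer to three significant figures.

ΔH = -53.1 kJ/mol

|ΔT| = |31.58 − 25.70| = 5.88 °C
|q_surr| = (307.6 × 4.01) × 5.88 = 1233.476 × 5.88 = 7253 J
n(HCl) = 4.98 / 36.46 = 0.1366 mol
Temperature rose, so q_rxn = −|q_surr| = -7.253 kJ
ΔH = q_rxn / n = -53.10 kJ/mol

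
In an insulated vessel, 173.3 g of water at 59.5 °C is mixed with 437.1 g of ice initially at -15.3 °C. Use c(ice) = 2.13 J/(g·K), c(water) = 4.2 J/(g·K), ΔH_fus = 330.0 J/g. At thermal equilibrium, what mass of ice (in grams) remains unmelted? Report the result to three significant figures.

m_ice remaining = 349 g

Heat to warm all ice to 0 °C: 437.1×2.13×15.3 = 14245 J
Heat released by water cooling to 0 °C: 173.3×4.2×59.5 = 43308 J
43308 J < 14245 + 437.1×330.0 = 158488 J, so not all ice melts; final T = 0 °C.
Heat left for melting: 43308 − 14245 = 29063 J
Mass melted = 29063 / 330.0 = 88.07 g
Ice remaining = 437.1 − 88.07 = 349.03 g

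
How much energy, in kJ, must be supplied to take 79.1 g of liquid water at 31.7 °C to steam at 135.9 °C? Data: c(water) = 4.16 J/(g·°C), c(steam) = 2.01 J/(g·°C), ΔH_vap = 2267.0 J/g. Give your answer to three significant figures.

q1 (heat water 31.7→100.0 °C): 79.1 × 4.16 × 68.3 = 22475 J
q2 (vaporize at 100 °C): 79.1 × 2267.0 = 179320 J
q3 (heat steam 100.0→135.9 °C): 79.1 × 2.01 × 35.9 = 5708 J
Total: 22475 + 179320 + 5708 = 207503 J = 208 kJ

q = 208 kJ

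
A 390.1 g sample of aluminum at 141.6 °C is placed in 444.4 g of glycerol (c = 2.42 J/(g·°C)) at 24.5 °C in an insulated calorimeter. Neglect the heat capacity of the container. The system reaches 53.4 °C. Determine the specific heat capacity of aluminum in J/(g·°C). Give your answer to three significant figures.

q_gained = (444.4 × 2.42) × (53.4 − 24.5) = 31080 J
q_lost = 390.1 × c × (141.6 − 53.4) = 34406.82 c
Set equal: c = 31080 / 34406.82 = 0.903 J/(g·°C)

c = 0.903 J/(g·°C)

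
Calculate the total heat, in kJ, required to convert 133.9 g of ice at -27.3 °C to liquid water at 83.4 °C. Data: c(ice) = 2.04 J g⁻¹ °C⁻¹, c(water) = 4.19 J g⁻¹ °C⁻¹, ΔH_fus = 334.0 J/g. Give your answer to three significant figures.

q = 99.0 kJ

q1 (heat ice -27.3→0.0 °C): 133.9 × 2.04 × 27.3 = 7457 J
q2 (melt at 0 °C): 133.9 × 334.0 = 44723 J
q3 (heat water 0.0→83.4 °C): 133.9 × 4.19 × 83.4 = 46791 J
Total: 7457 + 44723 + 46791 = 98971 J = 99.0 kJ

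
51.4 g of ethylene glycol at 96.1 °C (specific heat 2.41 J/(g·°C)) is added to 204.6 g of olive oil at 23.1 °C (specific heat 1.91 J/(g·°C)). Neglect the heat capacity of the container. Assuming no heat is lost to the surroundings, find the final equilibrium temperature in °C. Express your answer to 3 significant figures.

T_f = 40.7 °C

Heat lost by ethylene glycol = heat gained by olive oil.
(51.4)(2.41)(96.1 − T) = (204.6)(1.91)(T − 23.1)
123.874 (96.1 − T) = 390.786 (T − 23.1)
11904 − 123.874 T = 390.786 T − 9027.2
20931.2 = 514.660 T
T = 40.67 °C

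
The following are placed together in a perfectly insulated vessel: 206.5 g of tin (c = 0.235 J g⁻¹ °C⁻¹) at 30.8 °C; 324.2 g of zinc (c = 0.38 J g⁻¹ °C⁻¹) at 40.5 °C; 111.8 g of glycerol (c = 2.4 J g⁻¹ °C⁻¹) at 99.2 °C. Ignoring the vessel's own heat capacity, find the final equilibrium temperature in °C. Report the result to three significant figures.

Σ mᵢcᵢ(T − Tᵢ) = 0  ⇒  T = Σ mᵢcᵢTᵢ / Σ mᵢcᵢ
Σ mᵢcᵢ = 206.5×0.235 + 324.2×0.38 + 111.8×2.4 = 440.0435
Σ mᵢcᵢTᵢ = 48.5275×30.8 + 123.196×40.5 + 268.32×99.2 = 33101
T = 33101 / 440.0435 = 75.22 °C

T_f = 75.2 °C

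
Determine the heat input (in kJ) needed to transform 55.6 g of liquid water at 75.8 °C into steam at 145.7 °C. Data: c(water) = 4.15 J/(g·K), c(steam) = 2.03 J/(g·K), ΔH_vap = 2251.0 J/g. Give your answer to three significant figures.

q1 (heat water 75.8→100.0 °C): 55.6 × 4.15 × 24.2 = 5584 J
q2 (vaporize at 100 °C): 55.6 × 2251.0 = 125156 J
q3 (heat steam 100.0→145.7 °C): 55.6 × 2.03 × 45.7 = 5158 J
Total: 5584 + 125156 + 5158 = 135898 J = 136 kJ

q = 136 kJ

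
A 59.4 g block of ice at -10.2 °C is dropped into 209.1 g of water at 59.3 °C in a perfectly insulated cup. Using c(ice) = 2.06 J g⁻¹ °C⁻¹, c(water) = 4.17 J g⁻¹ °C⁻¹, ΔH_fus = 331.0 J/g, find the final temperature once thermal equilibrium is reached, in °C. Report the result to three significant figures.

Heat to bring ice to 0 °C and melt it: q₁ = 59.4×2.06×10.2 + 59.4×331.0 = 20910 J
Heat the water can supply cooling to 0 °C: 209.1×4.17×59.3 = 51706.5 J > q₁, so all ice melts.
Energy balance: 209.1×4.17×(59.3 − T) = 20910 + 59.4×4.17×(T − 0)
871.947(59.3 − T) = 20910 + 247.698 T
51706.5 − 20910 = 1119.645 T
T = 30796.5 / 1119.645 = 27.51 °C

T_f = 27.5 °C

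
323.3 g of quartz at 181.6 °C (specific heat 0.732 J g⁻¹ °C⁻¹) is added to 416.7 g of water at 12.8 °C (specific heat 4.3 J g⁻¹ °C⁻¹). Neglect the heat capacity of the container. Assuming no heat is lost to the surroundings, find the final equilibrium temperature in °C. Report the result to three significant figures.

Heat lost by quartz = heat gained by water.
(323.3)(0.732)(181.6 − T) = (416.7)(4.3)(T − 12.8)
236.6556 (181.6 − T) = 1791.81 (T − 12.8)
42977 − 236.6556 T = 1791.81 T − 22935
65912 = 2028.4656 T
T = 32.49 °C

T_f = 32.5 °C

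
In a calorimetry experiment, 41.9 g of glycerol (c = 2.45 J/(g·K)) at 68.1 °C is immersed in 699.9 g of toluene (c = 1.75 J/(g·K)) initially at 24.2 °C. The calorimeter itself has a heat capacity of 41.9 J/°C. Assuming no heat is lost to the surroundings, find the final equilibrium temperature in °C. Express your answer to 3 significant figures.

T_f = 27.5 °C

Heat lost by glycerol = heat gained by toluene + calorimeter.
(41.9)(2.45)(68.1 − T) = [(699.9)(1.75) + 41.9](T − 24.2)
102.655 (68.1 − T) = 1266.725 (T − 24.2)
6990.8 − 102.655 T = 1266.725 T − 30655
37645.8 = 1369.380 T
T = 27.49 °C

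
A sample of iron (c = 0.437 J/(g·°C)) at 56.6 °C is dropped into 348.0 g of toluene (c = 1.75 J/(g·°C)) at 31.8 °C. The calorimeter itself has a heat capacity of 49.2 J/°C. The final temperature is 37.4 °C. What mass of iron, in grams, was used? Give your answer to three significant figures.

m = 439 g

q_gained = (348.0 × 1.75 + 49.2) × (37.4 − 31.8) = 3686 J
q_lost = m × 0.437 × (56.6 − 37.4) = 8.3904 m
m = 3686 / 8.3904 = 439 g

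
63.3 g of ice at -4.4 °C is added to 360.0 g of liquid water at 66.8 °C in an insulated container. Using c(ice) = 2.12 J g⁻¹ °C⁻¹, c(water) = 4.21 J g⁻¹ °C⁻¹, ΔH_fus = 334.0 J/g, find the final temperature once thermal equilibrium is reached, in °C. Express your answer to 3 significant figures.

Heat to bring ice to 0 °C and melt it: q₁ = 63.3×2.12×4.4 + 63.3×334.0 = 21733 J
Heat the water can supply cooling to 0 °C: 360.0×4.21×66.8 = 101242 J > q₁, so all ice melts.
Energy balance: 360.0×4.21×(66.8 − T) = 21733 + 63.3×4.21×(T − 0)
1515.6(66.8 − T) = 21733 + 266.493 T
101242 − 21733 = 1782.093 T
T = 79509 / 1782.093 = 44.62 °C

T_f = 44.6 °C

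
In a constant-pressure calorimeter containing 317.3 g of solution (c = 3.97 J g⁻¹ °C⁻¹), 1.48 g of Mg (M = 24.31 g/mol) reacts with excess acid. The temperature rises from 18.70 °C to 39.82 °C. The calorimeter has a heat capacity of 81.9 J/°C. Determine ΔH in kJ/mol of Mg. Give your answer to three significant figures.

|ΔT| = |39.82 − 18.70| = 21.12 °C
|q_surr| = (317.3 × 3.97 + 81.9) × 21.12 = 1341.581 × 21.12 = 28330 J
n(Mg) = 1.48 / 24.31 = 0.06088 mol
Temperature rose, so q_rxn = −|q_surr| = -28.33 kJ
ΔH = q_rxn / n = -465.3 kJ/mol

ΔH = -465 kJ/mol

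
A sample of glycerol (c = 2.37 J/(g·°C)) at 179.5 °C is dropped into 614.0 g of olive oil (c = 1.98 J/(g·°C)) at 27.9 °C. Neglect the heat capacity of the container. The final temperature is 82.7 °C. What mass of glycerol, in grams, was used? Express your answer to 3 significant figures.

m = 290 g

q_gained = (614.0 × 1.98) × (82.7 − 27.9) = 66620 J
q_lost = m × 2.37 × (179.5 − 82.7) = 229.416 m
m = 66620 / 229.416 = 290 g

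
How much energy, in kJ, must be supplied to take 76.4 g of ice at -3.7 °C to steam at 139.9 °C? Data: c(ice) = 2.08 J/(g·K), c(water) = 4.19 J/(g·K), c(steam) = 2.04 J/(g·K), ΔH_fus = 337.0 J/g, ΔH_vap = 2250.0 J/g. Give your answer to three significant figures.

q1 (heat ice -3.7→0.0 °C): 76.4 × 2.08 × 3.7 = 588 J
q2 (melt at 0 °C): 76.4 × 337.0 = 25747 J
q3 (heat water 0.0→100.0 °C): 76.4 × 4.19 × 100.0 = 32012 J
q4 (vaporize at 100 °C): 76.4 × 2250.0 = 171900 J
q5 (heat steam 100.0→139.9 °C): 76.4 × 2.04 × 39.9 = 6219 J
Total: 588 + 25747 + 32012 + 171900 + 6219 = 236466 J = 236 kJ

q = 236 kJ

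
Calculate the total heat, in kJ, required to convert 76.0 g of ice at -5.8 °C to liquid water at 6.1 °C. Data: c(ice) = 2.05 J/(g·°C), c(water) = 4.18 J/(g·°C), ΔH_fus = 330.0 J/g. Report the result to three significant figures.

q1 (heat ice -5.8→0.0 °C): 76.0 × 2.05 × 5.8 = 904 J
q2 (melt at 0 °C): 76.0 × 330.0 = 25080 J
q3 (heat water 0.0→6.1 °C): 76.0 × 4.18 × 6.1 = 1938 J
Total: 904 + 25080 + 1938 = 27922 J = 27.9 kJ

q = 27.9 kJ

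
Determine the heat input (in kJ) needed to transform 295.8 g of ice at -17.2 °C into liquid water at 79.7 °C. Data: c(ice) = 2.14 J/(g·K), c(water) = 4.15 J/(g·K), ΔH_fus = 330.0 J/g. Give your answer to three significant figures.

q = 206 kJ

q1 (heat ice -17.2→0.0 °C): 295.8 × 2.14 × 17.2 = 10888 J
q2 (melt at 0 °C): 295.8 × 330.0 = 97614 J
q3 (heat water 0.0→79.7 °C): 295.8 × 4.15 × 79.7 = 97837 J
Total: 10888 + 97614 + 97837 = 206339 J = 206 kJ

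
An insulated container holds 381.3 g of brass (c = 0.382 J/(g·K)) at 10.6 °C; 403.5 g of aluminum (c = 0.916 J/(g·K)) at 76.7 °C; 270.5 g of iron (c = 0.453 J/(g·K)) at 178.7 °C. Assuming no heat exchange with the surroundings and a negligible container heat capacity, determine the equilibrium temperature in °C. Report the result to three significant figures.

Σ mᵢcᵢ(T − Tᵢ) = 0  ⇒  T = Σ mᵢcᵢTᵢ / Σ mᵢcᵢ
Σ mᵢcᵢ = 381.3×0.382 + 403.5×0.916 + 270.5×0.453 = 637.7991
Σ mᵢcᵢTᵢ = 145.6566×10.6 + 369.606×76.7 + 122.5365×178.7 = 51790
T = 51790 / 637.7991 = 81.20 °C

T_f = 81.2 °C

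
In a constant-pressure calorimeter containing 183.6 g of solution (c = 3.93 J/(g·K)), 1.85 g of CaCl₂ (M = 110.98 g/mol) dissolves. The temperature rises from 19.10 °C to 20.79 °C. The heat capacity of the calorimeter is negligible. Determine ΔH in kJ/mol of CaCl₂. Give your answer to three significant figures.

ΔH = -73.2 kJ/mol

|ΔT| = |20.79 − 19.10| = 1.69 °C
|q_surr| = (183.6 × 3.93) × 1.69 = 721.548 × 1.69 = 1219.42 J
n(CaCl₂) = 1.85 / 110.98 = 0.0166697 mol
Temperature rose, so q_rxn = −|q_surr| = -1.21942 kJ
ΔH = q_rxn / n = -73.15 kJ/mol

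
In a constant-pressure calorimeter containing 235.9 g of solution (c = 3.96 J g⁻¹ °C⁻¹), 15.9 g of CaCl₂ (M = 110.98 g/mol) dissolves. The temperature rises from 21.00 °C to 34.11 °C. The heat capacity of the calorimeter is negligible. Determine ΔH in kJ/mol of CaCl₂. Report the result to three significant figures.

|ΔT| = |34.11 − 21.00| = 13.11 °C
|q_surr| = (235.9 × 3.96) × 13.11 = 934.164 × 13.11 = 12250 J
n(CaCl₂) = 15.9 / 110.98 = 0.1433 mol
Temperature rose, so q_rxn = −|q_surr| = -12.25 kJ
ΔH = q_rxn / n = -85.48 kJ/mol

ΔH = -85.5 kJ/mol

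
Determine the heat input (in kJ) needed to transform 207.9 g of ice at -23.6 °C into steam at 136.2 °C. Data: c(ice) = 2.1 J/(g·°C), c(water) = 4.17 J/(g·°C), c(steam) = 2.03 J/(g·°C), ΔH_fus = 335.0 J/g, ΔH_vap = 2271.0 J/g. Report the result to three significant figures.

q1 (heat ice -23.6→0.0 °C): 207.9 × 2.1 × 23.6 = 10304 J
q2 (melt at 0 °C): 207.9 × 335.0 = 69647 J
q3 (heat water 0.0→100.0 °C): 207.9 × 4.17 × 100.0 = 86694 J
q4 (vaporize at 100 °C): 207.9 × 2271.0 = 472141 J
q5 (heat steam 100.0→136.2 °C): 207.9 × 2.03 × 36.2 = 15278 J
Total: 10304 + 69647 + 86694 + 472141 + 15278 = 654064 J = 654 kJ

q = 654 kJ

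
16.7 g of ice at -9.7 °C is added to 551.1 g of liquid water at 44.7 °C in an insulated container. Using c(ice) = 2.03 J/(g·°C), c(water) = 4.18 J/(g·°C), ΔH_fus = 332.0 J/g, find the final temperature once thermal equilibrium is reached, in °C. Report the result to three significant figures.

T_f = 40.9 °C

Heat to bring ice to 0 °C and melt it: q₁ = 16.7×2.03×9.7 + 16.7×332.0 = 5873.2 J
Heat the water can supply cooling to 0 °C: 551.1×4.18×44.7 = 102971 J > q₁, so all ice melts.
Energy balance: 551.1×4.18×(44.7 − T) = 5873.2 + 16.7×4.18×(T − 0)
2303.598(44.7 − T) = 5873.2 + 69.806 T
102971 − 5873.2 = 2373.404 T
T = 97097.8 / 2373.404 = 40.91 °C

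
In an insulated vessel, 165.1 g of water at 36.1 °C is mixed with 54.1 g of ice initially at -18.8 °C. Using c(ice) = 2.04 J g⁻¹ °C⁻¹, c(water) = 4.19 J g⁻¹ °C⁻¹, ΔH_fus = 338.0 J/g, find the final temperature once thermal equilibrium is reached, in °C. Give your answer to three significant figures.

T_f = 5.02 °C

Heat to bring ice to 0 °C and melt it: q₁ = 54.1×2.04×18.8 + 54.1×338.0 = 20361 J
Heat the water can supply cooling to 0 °C: 165.1×4.19×36.1 = 24972.9 J > q₁, so all ice melts.
Energy balance: 165.1×4.19×(36.1 − T) = 20361 + 54.1×4.19×(T − 0)
691.769(36.1 − T) = 20361 + 226.679 T
24972.9 − 20361 = 918.448 T
T = 4611.9 / 918.448 = 5.021 °C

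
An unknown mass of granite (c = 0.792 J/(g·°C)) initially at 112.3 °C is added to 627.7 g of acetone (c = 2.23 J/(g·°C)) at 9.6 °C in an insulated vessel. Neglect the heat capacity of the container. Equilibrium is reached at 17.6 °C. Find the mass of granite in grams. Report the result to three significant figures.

m = 149 g

q_gained = (627.7 × 2.23) × (17.6 − 9.6) = 11200 J
q_lost = m × 0.792 × (112.3 − 17.6) = 75.0024 m
m = 11200 / 75.0024 = 149 g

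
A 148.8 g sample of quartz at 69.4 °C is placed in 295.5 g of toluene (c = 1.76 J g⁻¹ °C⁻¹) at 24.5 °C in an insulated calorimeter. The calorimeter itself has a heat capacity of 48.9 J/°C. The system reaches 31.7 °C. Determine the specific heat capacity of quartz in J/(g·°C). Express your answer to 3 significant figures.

c = 0.730 J/(g·°C)

q_gained = (295.5 × 1.76 + 48.9) × (31.7 − 24.5) = 4097 J
q_lost = 148.8 × c × (69.4 − 31.7) = 5609.76 c
Set equal: c = 4097 / 5609.76 = 0.730 J/(g·°C)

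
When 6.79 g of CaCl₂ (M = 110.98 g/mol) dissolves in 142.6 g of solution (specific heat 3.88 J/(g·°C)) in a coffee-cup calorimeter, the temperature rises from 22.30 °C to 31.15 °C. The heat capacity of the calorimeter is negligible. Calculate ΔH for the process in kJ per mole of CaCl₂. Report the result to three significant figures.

|ΔT| = |31.15 − 22.30| = 8.85 °C
|q_surr| = (142.6 × 3.88) × 8.85 = 553.288 × 8.85 = 4897 J
n(CaCl₂) = 6.79 / 110.98 = 0.06118 mol
Temperature rose, so q_rxn = −|q_surr| = -4.897 kJ
ΔH = q_rxn / n = -80.04 kJ/mol

ΔH = -80.0 kJ/mol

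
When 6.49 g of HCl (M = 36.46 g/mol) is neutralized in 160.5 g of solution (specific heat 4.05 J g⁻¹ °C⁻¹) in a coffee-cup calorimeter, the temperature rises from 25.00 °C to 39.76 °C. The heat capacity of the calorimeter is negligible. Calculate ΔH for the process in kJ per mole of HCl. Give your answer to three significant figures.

ΔH = -53.9 kJ/mol

|ΔT| = |39.76 − 25.00| = 14.76 °C
|q_surr| = (160.5 × 4.05) × 14.76 = 650.025 × 14.76 = 9594 J
n(HCl) = 6.49 / 36.46 = 0.1780 mol
Temperature rose, so q_rxn = −|q_surr| = -9.594 kJ
ΔH = q_rxn / n = -53.90 kJ/mol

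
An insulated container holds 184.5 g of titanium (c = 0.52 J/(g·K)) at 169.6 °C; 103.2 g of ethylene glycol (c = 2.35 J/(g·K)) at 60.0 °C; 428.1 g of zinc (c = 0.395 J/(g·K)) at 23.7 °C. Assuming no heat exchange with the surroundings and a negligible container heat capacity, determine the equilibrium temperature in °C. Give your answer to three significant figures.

Σ mᵢcᵢ(T − Tᵢ) = 0  ⇒  T = Σ mᵢcᵢTᵢ / Σ mᵢcᵢ
Σ mᵢcᵢ = 184.5×0.52 + 103.2×2.35 + 428.1×0.395 = 507.5595
Σ mᵢcᵢTᵢ = 95.94×169.6 + 242.52×60.0 + 169.0995×23.7 = 34830
T = 34830 / 507.5595 = 68.62 °C

T_f = 68.6 °C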